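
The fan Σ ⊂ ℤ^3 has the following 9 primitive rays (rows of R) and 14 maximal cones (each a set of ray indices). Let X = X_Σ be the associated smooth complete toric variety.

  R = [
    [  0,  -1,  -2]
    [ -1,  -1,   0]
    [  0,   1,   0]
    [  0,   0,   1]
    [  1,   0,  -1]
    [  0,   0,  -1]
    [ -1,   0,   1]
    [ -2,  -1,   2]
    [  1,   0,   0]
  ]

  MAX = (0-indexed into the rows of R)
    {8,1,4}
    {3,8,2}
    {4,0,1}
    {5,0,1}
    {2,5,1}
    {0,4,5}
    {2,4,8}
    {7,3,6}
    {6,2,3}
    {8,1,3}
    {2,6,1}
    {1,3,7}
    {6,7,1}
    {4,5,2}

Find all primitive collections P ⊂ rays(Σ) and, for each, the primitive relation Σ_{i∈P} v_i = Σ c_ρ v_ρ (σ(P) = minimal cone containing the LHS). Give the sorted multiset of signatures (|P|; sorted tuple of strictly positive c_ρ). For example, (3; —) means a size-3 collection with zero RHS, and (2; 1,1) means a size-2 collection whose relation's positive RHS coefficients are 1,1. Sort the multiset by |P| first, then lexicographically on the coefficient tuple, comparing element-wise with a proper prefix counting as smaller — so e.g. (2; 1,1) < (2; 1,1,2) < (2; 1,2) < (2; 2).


20 minimal non-faces of Δ(Σ) (on 9 rays):

  {3,5}:  v_{3} + v_{5} = 0  ⟹  sig = (2; —)
  {4,6}:  v_{4} + v_{6} = 0  ⟹  sig = (2; —)
  {3,4}:  v_{3} + v_{4} = v_{8}  ⟹  sig = (2; 1)
  {5,8}:  v_{5} + v_{8} = v_{4}  ⟹  sig = (2; 1)
  {6,8}:  v_{6} + v_{8} = v_{3}  ⟹  sig = (2; 1)
  {0,3}:  v_{0} + v_{3} = v_{1} + v_{4}  ⟹  sig = (2; 1,1)
  {0,6}:  v_{0} + v_{6} = v_{1} + v_{5}  ⟹  sig = (2; 1,1)
  {4,7}:  v_{4} + v_{7} = v_{1} + v_{3}  ⟹  sig = (2; 1,1)
  {5,6}:  v_{5} + v_{6} = v_{1} + v_{2}  ⟹  sig = (2; 1,1)
  {5,7}:  v_{5} + v_{7} = v_{1} + v_{6}  ⟹  sig = (2; 1,1)
  {0,8}:  v_{0} + v_{8} = v_{1} + 2·v_{4}  ⟹  sig = (2; 1,2)
  {7,8}:  v_{7} + v_{8} = v_{1} + 2·v_{3}  ⟹  sig = (2; 1,2)
  {0,2}:  v_{0} + v_{2} = 2·v_{5}  ⟹  sig = (2; 2)
  {0,7}:  v_{0} + v_{7} = 2·v_{1}  ⟹  sig = (2; 2)
  {2,7}:  v_{2} + v_{7} = 2·v_{6}  ⟹  sig = (2; 2)
  {1,2,8}:  v_{1} + v_{2} + v_{8} = 0  ⟹  sig = (3; —)
  {1,2,3}:  v_{1} + v_{2} + v_{3} = v_{6}  ⟹  sig = (3; 1)
  {1,2,4}:  v_{1} + v_{2} + v_{4} = v_{5}  ⟹  sig = (3; 1)
  {1,3,6}:  v_{1} + v_{3} + v_{6} = v_{7}  ⟹  sig = (3; 1)
  {1,4,5}:  v_{1} + v_{4} + v_{5} = v_{0}  ⟹  sig = (3; 1)

Hence PRS(X_Σ) =
{ (2; —) ×2,  (2; 1) ×3,  (2; 1,1) ×5,  (2; 1,2) ×2,  (2; 2) ×3,  (3; —),  (3; 1) ×4 }


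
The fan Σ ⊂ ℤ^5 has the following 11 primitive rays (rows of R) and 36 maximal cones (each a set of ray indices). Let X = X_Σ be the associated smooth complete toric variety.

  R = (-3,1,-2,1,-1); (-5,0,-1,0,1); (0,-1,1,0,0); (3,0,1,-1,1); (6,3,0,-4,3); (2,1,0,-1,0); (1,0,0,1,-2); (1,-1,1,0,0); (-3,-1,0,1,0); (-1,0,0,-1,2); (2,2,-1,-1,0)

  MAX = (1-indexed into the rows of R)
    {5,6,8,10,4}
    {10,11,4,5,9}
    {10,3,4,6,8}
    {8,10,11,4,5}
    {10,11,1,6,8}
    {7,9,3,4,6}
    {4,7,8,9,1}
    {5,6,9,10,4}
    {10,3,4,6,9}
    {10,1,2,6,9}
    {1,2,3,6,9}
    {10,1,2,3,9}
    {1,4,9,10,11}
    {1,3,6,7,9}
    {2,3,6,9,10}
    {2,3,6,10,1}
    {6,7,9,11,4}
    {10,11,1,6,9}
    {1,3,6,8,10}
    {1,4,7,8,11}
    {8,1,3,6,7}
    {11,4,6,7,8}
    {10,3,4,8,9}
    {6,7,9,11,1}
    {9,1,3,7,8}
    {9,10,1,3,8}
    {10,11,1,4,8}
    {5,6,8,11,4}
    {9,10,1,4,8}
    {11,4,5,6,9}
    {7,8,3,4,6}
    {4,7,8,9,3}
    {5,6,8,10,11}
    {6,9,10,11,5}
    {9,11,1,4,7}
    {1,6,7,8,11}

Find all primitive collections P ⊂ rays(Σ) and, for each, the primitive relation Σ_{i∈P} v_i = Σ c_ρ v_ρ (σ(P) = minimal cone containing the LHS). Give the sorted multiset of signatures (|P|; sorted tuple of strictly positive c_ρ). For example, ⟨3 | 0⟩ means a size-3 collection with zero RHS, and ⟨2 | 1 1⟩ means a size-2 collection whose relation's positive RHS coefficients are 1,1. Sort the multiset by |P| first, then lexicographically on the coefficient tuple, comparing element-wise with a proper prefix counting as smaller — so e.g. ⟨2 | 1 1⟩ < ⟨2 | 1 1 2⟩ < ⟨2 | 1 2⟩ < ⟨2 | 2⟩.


Δ(Σ) — 11 vertices, 17 min non-faces:

  • {7,10}:  v_{7} + v_{10} = 0 — sig = ⟨2 | 0⟩
  • {3,11}:  v_{3} + v_{11} = v_{6} — sig = ⟨2 | 1⟩
  • {2,4}:  v_{2} + v_{4} = v_{6} + v_{9} + v_{10} — sig = ⟨2 | 1 1 1⟩
  • {5,7}:  v_{5} + v_{7} = v_{4} + v_{6} + v_{11} — sig = ⟨2 | 1 1 1⟩
  • {2,7}:  v_{2} + v_{7} = v_{1} + v_{3} + v_{6} + v_{9} — sig = ⟨2 | 1 1 1 1⟩
  • {2,11}:  v_{2} + v_{11} = v_{1} + 2·v_{6} + v_{9} + v_{10} — sig = ⟨2 | 1 1 1 2⟩
  • {2,8}:  v_{2} + v_{8} = v_{1} + 2·v_{3} + v_{10} — sig = ⟨2 | 1 1 2⟩
  • {3,5}:  v_{3} + v_{5} = v_{4} + 2·v_{6} + v_{10} — sig = ⟨2 | 1 1 2⟩
  • {2,5}:  v_{2} + v_{5} = 2·v_{6} + v_{9} + 2·v_{10} + v_{11} — sig = ⟨2 | 1 1 2 2⟩
  • {1,5}:  v_{1} + v_{5} = v_{10} + 2·v_{11} — sig = ⟨2 | 1 2⟩
  • {1,3,4}:  v_{1} + v_{3} + v_{4} = 0 — sig = ⟨3 | 0⟩
  • {8,9,11}:  v_{8} + v_{9} + v_{11} = 0 — sig = ⟨3 | 0⟩
  • {1,4,6}:  v_{1} + v_{4} + v_{6} = v_{11} — sig = ⟨3 | 1⟩
  • {6,8,9}:  v_{6} + v_{8} + v_{9} = v_{3} — sig = ⟨3 | 1⟩
  • {5,8,9}:  v_{5} + v_{8} + v_{9} = v_{4} + v_{6} + v_{10} — sig = ⟨3 | 1 1 1⟩
  • {4,6,10,11}:  v_{4} + v_{6} + v_{10} + v_{11} = v_{5} — sig = ⟨4 | 1⟩
  • {1,3,6,9,10}:  v_{1} + v_{3} + v_{6} + v_{9} + v_{10} = v_{2} — sig = ⟨5 | 1⟩

Signatures (|P|; sorted positive RHS coefficients), sorted:
{ ⟨2 | 0⟩,  ⟨2 | 1⟩,  ⟨2 | 1 1 1⟩ ×2,  ⟨2 | 1 1 1 1⟩,  ⟨2 | 1 1 1 2⟩,  ⟨2 | 1 1 2⟩ ×2,  ⟨2 | 1 1 2 2⟩,  ⟨2 | 1 2⟩,  ⟨3 | 0⟩ ×2,  ⟨3 | 1⟩ ×2,  ⟨3 | 1 1 1⟩,  ⟨4 | 1⟩,  ⟨5 | 1⟩ }


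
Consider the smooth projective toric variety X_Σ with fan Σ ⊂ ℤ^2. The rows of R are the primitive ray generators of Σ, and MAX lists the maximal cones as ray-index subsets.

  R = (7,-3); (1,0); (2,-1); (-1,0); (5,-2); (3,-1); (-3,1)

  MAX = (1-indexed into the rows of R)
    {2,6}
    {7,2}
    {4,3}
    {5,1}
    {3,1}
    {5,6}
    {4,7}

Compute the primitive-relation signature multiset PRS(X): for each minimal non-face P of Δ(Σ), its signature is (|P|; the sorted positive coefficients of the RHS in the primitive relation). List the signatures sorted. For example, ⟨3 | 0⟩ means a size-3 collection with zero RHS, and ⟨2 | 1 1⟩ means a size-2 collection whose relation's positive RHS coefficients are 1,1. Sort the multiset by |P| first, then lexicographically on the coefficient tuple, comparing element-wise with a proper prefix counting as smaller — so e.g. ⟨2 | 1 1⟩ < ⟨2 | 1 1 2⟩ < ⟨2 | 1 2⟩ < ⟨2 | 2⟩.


Δ(Σ) — 7 vertices, 14 min non-faces:

  • {2,4}:  v_{2} + v_{4} = 0 — sig = ⟨2 | 0⟩
  • {6,7}:  v_{6} + v_{7} = 0 — sig = ⟨2 | 0⟩
  • {2,3}:  v_{2} + v_{3} = v_{6} — sig = ⟨2 | 1⟩
  • {3,5}:  v_{3} + v_{5} = v_{1} — sig = ⟨2 | 1⟩
  • {3,6}:  v_{3} + v_{6} = v_{5} — sig = ⟨2 | 1⟩
  • {3,7}:  v_{3} + v_{7} = v_{4} — sig = ⟨2 | 1⟩
  • {4,6}:  v_{4} + v_{6} = v_{3} — sig = ⟨2 | 1⟩
  • {5,7}:  v_{5} + v_{7} = v_{3} — sig = ⟨2 | 1⟩
  • {1,2}:  v_{1} + v_{2} = v_{5} + v_{6} — sig = ⟨2 | 1 1⟩
  • {1,6}:  v_{1} + v_{6} = 2·v_{5} — sig = ⟨2 | 2⟩
  • {1,7}:  v_{1} + v_{7} = 2·v_{3} — sig = ⟨2 | 2⟩
  • {2,5}:  v_{2} + v_{5} = 2·v_{6} — sig = ⟨2 | 2⟩
  • {4,5}:  v_{4} + v_{5} = 2·v_{3} — sig = ⟨2 | 2⟩
  • {1,4}:  v_{1} + v_{4} = 3·v_{3} — sig = ⟨2 | 3⟩

Signatures (|P|; sorted positive RHS coefficients), sorted:
{ ⟨2 | 0⟩ ×2,  ⟨2 | 1⟩ ×6,  ⟨2 | 1 1⟩,  ⟨2 | 2⟩ ×4,  ⟨2 | 3⟩ }


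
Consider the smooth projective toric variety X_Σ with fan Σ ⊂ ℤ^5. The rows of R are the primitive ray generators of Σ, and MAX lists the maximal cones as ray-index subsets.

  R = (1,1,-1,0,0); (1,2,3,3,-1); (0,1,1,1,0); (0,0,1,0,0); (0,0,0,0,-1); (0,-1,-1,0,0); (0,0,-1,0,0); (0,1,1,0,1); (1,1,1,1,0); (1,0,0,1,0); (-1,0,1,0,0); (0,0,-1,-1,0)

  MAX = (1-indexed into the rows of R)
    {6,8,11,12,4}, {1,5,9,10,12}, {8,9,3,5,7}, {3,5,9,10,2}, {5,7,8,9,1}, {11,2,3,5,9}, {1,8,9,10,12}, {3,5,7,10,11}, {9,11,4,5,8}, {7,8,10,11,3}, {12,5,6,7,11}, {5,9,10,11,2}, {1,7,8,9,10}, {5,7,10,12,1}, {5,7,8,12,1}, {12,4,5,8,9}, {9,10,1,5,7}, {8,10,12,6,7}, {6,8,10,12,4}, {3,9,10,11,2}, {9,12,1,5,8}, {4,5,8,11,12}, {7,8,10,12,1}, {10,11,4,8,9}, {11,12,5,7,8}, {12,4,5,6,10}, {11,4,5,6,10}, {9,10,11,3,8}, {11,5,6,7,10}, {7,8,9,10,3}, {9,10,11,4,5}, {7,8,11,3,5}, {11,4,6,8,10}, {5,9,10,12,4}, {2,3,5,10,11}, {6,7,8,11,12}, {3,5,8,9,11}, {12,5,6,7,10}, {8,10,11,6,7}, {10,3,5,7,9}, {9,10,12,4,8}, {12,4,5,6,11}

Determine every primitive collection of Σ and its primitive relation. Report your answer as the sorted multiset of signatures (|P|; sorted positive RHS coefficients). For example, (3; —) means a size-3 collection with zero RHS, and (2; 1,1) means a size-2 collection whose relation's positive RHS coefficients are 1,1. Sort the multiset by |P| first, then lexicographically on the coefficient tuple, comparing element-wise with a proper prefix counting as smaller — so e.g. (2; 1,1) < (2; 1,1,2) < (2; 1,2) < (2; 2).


Δ(Σ) — 12 vertices, 22 min non-faces:

  • {4,7}:  v_{4} + v_{7} = 0  ⟹  sig = (2; —)
  • {6,9}:  v_{6} + v_{9} = v_{10}  ⟹  sig = (2; 1)
  • {1,4}:  v_{1} + v_{4} = v_{9} + v_{12}  ⟹  sig = (2; 1,1)
  • {3,4}:  v_{3} + v_{4} = v_{9} + v_{11}  ⟹  sig = (2; 1,1)
  • {1,6}:  v_{1} + v_{6} = v_{7} + v_{10} + v_{12}  ⟹  sig = (2; 1,1,1)
  • {1,11}:  v_{1} + v_{11} = v_{5} + v_{7} + v_{8}  ⟹  sig = (2; 1,1,1)
  • {2,12}:  v_{2} + v_{12} = v_{3} + v_{5} + v_{9}  ⟹  sig = (2; 1,1,1)
  • {3,6}:  v_{3} + v_{6} = v_{7} + v_{10} + v_{11}  ⟹  sig = (2; 1,1,1)
  • {3,12}:  v_{3} + v_{12} = v_{5} + v_{7} + v_{8}  ⟹  sig = (2; 1,1,1)
  • {1,2}:  v_{1} + v_{2} = v_{3} + v_{5} + v_{7} + 2·v_{9}  ⟹  sig = (2; 1,1,1,2)
  • {1,3}:  v_{1} + v_{3} = v_{5} + 2·v_{7} + v_{8} + v_{9}  ⟹  sig = (2; 1,1,1,2)
  • {2,6}:  v_{2} + v_{6} = v_{3} + v_{5} + 2·v_{10} + v_{11}  ⟹  sig = (2; 1,1,1,2)
  • {2,7}:  v_{2} + v_{7} = 2·v_{3} + v_{5} + v_{10}  ⟹  sig = (2; 1,1,2)
  • {2,8}:  v_{2} + v_{8} = v_{3} + 2·v_{9} + v_{11}  ⟹  sig = (2; 1,1,2)
  • {2,4}:  v_{2} + v_{4} = v_{5} + 2·v_{9} + v_{10} + 2·v_{11}  ⟹  sig = (2; 1,1,2,2)
  • {5,6,8}:  v_{5} + v_{6} + v_{8} = 0  ⟹  sig = (3; —)
  • {10,11,12}:  v_{10} + v_{11} + v_{12} = 0  ⟹  sig = (3; —)
  • {5,8,10}:  v_{5} + v_{8} + v_{10} = v_{9}  ⟹  sig = (3; 1)
  • {7,9,11}:  v_{7} + v_{9} + v_{11} = v_{3}  ⟹  sig = (3; 1)
  • {7,9,12}:  v_{7} + v_{9} + v_{12} = v_{1}  ⟹  sig = (3; 1)
  • {9,11,12}:  v_{9} + v_{11} + v_{12} = v_{5} + v_{8}  ⟹  sig = (3; 1,1)
  • {3,5,9,10,11}:  v_{3} + v_{5} + v_{9} + v_{10} + v_{11} = v_{2}  ⟹  sig = (5; 1)

Sorted signature multiset PRS(X):
[(2; —), (2; 1), (2; 1,1), (2; 1,1), (2; 1,1,1), (2; 1,1,1), (2; 1,1,1), (2; 1,1,1), (2; 1,1,1), (2; 1,1,1,2), (2; 1,1,1,2), (2; 1,1,1,2), (2; 1,1,2), (2; 1,1,2), (2; 1,1,2,2), (3; —), (3; —), (3; 1), (3; 1), (3; 1), (3; 1,1), (5; 1)]


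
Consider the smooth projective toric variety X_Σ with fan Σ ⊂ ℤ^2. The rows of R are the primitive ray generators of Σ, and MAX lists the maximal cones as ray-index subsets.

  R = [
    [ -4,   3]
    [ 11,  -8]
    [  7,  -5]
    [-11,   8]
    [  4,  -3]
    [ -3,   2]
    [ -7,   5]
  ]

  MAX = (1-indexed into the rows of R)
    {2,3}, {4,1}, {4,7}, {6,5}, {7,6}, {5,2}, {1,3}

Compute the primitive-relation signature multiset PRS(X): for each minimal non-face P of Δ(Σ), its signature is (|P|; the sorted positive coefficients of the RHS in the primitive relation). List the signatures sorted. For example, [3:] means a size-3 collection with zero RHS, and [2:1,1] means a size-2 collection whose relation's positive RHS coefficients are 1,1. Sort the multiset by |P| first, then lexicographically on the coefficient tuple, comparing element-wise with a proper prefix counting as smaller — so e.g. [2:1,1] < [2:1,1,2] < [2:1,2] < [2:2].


Σ has 14 primitive collections:

  • {1,5}:  v_{1} + v_{5} = 0 — sig = [2:]
  • {2,4}:  v_{2} + v_{4} = 0 — sig = [2:]
  • {3,7}:  v_{3} + v_{7} = 0 — sig = [2:]
  • {1,2}:  v_{1} + v_{2} = v_{3} — sig = [2:1]
  • {1,6}:  v_{1} + v_{6} = v_{7} — sig = [2:1]
  • {1,7}:  v_{1} + v_{7} = v_{4} — sig = [2:1]
  • {2,7}:  v_{2} + v_{7} = v_{5} — sig = [2:1]
  • {3,4}:  v_{3} + v_{4} = v_{1} — sig = [2:1]
  • {3,5}:  v_{3} + v_{5} = v_{2} — sig = [2:1]
  • {3,6}:  v_{3} + v_{6} = v_{5} — sig = [2:1]
  • {4,5}:  v_{4} + v_{5} = v_{7} — sig = [2:1]
  • {5,7}:  v_{5} + v_{7} = v_{6} — sig = [2:1]
  • {2,6}:  v_{2} + v_{6} = 2·v_{5} — sig = [2:2]
  • {4,6}:  v_{4} + v_{6} = 2·v_{7} — sig = [2:2]

Hence PRS(X_Σ) =
[[2:], [2:], [2:], [2:1], [2:1], [2:1], [2:1], [2:1], [2:1], [2:1], [2:1], [2:1], [2:2], [2:2]]


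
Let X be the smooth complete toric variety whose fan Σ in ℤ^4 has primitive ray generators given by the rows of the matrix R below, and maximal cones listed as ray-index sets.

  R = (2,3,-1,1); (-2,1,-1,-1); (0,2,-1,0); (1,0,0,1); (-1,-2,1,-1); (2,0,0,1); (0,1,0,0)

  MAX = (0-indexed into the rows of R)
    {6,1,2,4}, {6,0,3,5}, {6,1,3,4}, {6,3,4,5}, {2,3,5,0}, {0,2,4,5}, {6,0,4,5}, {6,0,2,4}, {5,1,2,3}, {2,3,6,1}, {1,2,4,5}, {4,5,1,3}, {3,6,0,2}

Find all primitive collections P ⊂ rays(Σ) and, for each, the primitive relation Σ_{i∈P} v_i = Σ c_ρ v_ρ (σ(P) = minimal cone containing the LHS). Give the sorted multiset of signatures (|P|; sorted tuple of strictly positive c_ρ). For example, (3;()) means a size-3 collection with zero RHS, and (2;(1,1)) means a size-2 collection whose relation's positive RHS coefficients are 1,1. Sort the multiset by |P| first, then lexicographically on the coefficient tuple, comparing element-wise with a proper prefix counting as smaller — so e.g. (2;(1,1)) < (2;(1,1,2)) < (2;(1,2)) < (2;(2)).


5 minimal non-faces of Δ(Σ) (on 7 rays):

  P={0,1}:  v_{0} + v_{1} = 2·v_{2} ; sig = (2;(2))
  P={2,3,4}:  v_{2} + v_{3} + v_{4} = 0 ; sig = (3;())
  P={1,5,6}:  v_{1} + v_{5} + v_{6} = v_{2} ; sig = (3;(1))
  P={2,5,6}:  v_{2} + v_{5} + v_{6} = v_{0} ; sig = (3;(1))
  P={0,3,4}:  v_{0} + v_{3} + v_{4} = v_{5} + v_{6} ; sig = (3;(1,1))

Hence PRS(X_Σ) =
{ (2;(2)),  (3;()),  (3;(1)) ×2,  (3;(1,1)) }


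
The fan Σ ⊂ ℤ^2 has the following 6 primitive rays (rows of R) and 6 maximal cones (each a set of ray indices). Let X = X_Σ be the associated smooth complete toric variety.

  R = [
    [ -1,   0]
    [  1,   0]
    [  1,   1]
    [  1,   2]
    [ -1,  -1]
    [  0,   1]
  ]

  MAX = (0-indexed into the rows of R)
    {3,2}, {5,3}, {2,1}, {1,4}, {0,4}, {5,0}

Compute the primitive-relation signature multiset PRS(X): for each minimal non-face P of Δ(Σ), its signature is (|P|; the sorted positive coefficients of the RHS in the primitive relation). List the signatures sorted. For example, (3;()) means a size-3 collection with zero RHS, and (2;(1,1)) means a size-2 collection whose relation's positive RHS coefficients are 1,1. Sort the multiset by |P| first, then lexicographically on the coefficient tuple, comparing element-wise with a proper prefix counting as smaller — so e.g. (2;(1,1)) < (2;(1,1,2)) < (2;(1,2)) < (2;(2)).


Δ(Σ) — 6 vertices, 9 min non-faces:

  P={0,1}:  v_{0} + v_{1} = 0 — sig = (2;())
  P={2,4}:  v_{2} + v_{4} = 0 — sig = (2;())
  P={0,2}:  v_{0} + v_{2} = v_{5} — sig = (2;(1))
  P={1,5}:  v_{1} + v_{5} = v_{2} — sig = (2;(1))
  P={2,5}:  v_{2} + v_{5} = v_{3} — sig = (2;(1))
  P={3,4}:  v_{3} + v_{4} = v_{5} — sig = (2;(1))
  P={4,5}:  v_{4} + v_{5} = v_{0} — sig = (2;(1))
  P={0,3}:  v_{0} + v_{3} = 2·v_{5} — sig = (2;(2))
  P={1,3}:  v_{1} + v_{3} = 2·v_{2} — sig = (2;(2))

Hence PRS(X_Σ) =
    (2;())
    (2;())
    (2;(1))
    (2;(1))
    (2;(1))
    (2;(1))
    (2;(1))
    (2;(2))
    (2;(2))


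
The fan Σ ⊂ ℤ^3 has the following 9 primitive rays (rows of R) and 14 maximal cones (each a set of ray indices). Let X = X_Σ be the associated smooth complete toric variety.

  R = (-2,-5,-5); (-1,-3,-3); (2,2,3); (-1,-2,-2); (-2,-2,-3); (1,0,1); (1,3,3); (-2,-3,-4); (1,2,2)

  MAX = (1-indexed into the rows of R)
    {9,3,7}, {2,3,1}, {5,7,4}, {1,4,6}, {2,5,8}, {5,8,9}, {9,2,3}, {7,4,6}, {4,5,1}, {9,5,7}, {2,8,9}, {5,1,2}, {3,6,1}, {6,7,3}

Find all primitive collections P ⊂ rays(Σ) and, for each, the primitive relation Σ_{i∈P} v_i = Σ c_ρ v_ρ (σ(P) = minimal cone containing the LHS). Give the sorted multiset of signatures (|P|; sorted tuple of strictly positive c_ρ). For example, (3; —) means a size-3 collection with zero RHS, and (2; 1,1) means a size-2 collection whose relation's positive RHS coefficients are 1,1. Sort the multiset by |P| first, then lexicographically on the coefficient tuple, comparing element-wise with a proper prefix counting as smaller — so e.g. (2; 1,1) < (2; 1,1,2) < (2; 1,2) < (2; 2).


Δ(Σ) — 9 vertices, 16 min non-faces:

  P={2,7}:  v_{2} + v_{7} = 0  →  sig = (2; —)
  P={3,5}:  v_{3} + v_{5} = 0  →  sig = (2; —)
  P={4,9}:  v_{4} + v_{9} = 0  →  sig = (2; —)
  P={1,7}:  v_{1} + v_{7} = v_{4}  →  sig = (2; 1)
  P={1,9}:  v_{1} + v_{9} = v_{2}  →  sig = (2; 1)
  P={2,4}:  v_{2} + v_{4} = v_{1}  →  sig = (2; 1)
  P={3,4}:  v_{3} + v_{4} = v_{6}  →  sig = (2; 1)
  P={5,6}:  v_{5} + v_{6} = v_{4}  →  sig = (2; 1)
  P={6,8}:  v_{6} + v_{8} = v_{2}  →  sig = (2; 1)
  P={6,9}:  v_{6} + v_{9} = v_{3}  →  sig = (2; 1)
  P={2,6}:  v_{2} + v_{6} = v_{1} + v_{3}  →  sig = (2; 1,1)
  P={3,8}:  v_{3} + v_{8} = v_{2} + v_{9}  →  sig = (2; 1,1)
  P={4,8}:  v_{4} + v_{8} = v_{2} + v_{5}  →  sig = (2; 1,1)
  P={7,8}:  v_{7} + v_{8} = v_{5} + v_{9}  →  sig = (2; 1,1)
  P={1,8}:  v_{1} + v_{8} = 2·v_{2} + v_{5}  →  sig = (2; 1,2)
  P={2,5,9}:  v_{2} + v_{5} + v_{9} = v_{8}  →  sig = (3; 1)

Hence PRS(X_Σ) =
    |P|=2: 15 collections, coeffs (), (), (), (1), (1), (1), (1), (1), (1), (1), (1,1), (1,1), (1,1), (1,1), (1,2)
    |P|=3: 1 collection, coeffs (1)


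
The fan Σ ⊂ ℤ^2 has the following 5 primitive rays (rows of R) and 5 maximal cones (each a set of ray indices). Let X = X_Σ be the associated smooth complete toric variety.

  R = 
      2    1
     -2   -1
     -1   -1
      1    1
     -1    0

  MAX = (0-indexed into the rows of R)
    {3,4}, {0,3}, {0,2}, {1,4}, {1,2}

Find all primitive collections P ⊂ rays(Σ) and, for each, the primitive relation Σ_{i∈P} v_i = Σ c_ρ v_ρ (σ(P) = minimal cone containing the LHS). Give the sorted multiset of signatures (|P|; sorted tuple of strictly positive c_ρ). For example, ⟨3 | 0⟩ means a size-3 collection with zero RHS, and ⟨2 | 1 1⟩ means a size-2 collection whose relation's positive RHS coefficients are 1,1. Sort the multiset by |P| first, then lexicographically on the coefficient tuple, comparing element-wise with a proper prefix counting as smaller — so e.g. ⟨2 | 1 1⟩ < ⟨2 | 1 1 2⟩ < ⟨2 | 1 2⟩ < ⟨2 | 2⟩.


|primitive collections| = 5. Relations:

  P = {0,1}:  v_{0} + v_{1} = 0  so sig = ⟨2 | 0⟩
  P = {2,3}:  v_{2} + v_{3} = 0  so sig = ⟨2 | 0⟩
  P = {0,4}:  v_{0} + v_{4} = v_{3}  so sig = ⟨2 | 1⟩
  P = {1,3}:  v_{1} + v_{3} = v_{4}  so sig = ⟨2 | 1⟩
  P = {2,4}:  v_{2} + v_{4} = v_{1}  so sig = ⟨2 | 1⟩

Hence PRS(X_Σ) =
{ ⟨2 | 0⟩ ×2,  ⟨2 | 1⟩ ×3 }


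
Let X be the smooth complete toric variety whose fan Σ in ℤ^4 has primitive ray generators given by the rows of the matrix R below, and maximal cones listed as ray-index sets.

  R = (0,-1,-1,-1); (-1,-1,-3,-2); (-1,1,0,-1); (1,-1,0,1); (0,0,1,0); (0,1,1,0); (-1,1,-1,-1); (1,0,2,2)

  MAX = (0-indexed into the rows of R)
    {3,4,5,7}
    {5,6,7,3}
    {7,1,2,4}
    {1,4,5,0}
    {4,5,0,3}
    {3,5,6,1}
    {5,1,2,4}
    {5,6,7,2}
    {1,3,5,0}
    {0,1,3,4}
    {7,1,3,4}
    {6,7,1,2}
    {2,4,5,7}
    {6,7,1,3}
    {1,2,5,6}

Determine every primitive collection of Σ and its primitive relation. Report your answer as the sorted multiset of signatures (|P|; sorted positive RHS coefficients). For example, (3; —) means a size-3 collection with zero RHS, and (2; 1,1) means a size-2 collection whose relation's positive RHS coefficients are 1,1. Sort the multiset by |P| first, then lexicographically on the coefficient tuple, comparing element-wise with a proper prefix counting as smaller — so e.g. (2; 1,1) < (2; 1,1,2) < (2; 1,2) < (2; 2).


7 minimal non-faces of Δ(Σ) (on 8 rays):

  • {2,3}:  v_{2} + v_{3} = 0  →  sig = (2; —)
  • {4,6}:  v_{4} + v_{6} = v_{2}  →  sig = (2; 1)
  • {0,6}:  v_{0} + v_{6} = v_{1} + v_{5}  →  sig = (2; 1,1)
  • {0,7}:  v_{0} + v_{7} = v_{3} + v_{4}  →  sig = (2; 1,1)
  • {0,2}:  v_{0} + v_{2} = v_{1} + v_{4} + v_{5}  →  sig = (2; 1,1,1)
  • {1,5,7}:  v_{1} + v_{5} + v_{7} = 0  →  sig = (3; —)
  • {1,3,4,5}:  v_{1} + v_{3} + v_{4} + v_{5} = v_{0}  →  sig = (4; 1)

so the primitive-relation signature multiset is
    |P|=2: 5 collections, coeffs (), (1), (1,1), (1,1), (1,1,1)
    |P|=3: 1 collection, coeffs ()
    |P|=4: 1 collection, coeffs (1)


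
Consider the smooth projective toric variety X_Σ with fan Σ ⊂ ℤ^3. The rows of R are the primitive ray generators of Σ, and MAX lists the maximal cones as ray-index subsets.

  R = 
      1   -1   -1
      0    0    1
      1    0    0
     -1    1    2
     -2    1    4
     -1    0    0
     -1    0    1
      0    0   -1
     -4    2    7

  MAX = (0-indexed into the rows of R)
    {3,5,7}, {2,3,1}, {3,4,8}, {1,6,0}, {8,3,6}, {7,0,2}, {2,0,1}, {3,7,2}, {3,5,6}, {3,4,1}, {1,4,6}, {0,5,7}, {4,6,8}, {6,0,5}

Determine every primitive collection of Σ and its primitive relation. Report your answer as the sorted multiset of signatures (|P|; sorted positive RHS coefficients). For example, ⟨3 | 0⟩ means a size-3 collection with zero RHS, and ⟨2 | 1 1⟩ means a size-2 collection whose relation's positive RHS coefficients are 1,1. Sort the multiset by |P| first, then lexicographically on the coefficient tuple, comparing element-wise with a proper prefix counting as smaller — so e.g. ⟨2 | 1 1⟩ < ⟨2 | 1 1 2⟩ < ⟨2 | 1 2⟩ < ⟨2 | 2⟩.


|primitive collections| = 17. Relations:

  • {1,7}:  v_{1} + v_{7} = 0 — sig = ⟨2 | 0⟩
  • {2,5}:  v_{2} + v_{5} = 0 — sig = ⟨2 | 0⟩
  • {0,3}:  v_{0} + v_{3} = v_{1} — sig = ⟨2 | 1⟩
  • {1,5}:  v_{1} + v_{5} = v_{6} — sig = ⟨2 | 1⟩
  • {2,6}:  v_{2} + v_{6} = v_{1} — sig = ⟨2 | 1⟩
  • {6,7}:  v_{6} + v_{7} = v_{5} — sig = ⟨2 | 1⟩
  • {4,7}:  v_{4} + v_{7} = v_{3} + v_{6} — sig = ⟨2 | 1 1⟩
  • {0,8}:  v_{0} + v_{8} = v_{1} + v_{4} + v_{6} — sig = ⟨2 | 1 1 1⟩
  • {2,8}:  v_{2} + v_{8} = v_{1} + v_{3} + v_{4} — sig = ⟨2 | 1 1 1⟩
  • {0,4}:  v_{0} + v_{4} = 2·v_{1} + v_{6} — sig = ⟨2 | 1 2⟩
  • {2,4}:  v_{2} + v_{4} = 2·v_{1} + v_{3} — sig = ⟨2 | 1 2⟩
  • {4,5}:  v_{4} + v_{5} = v_{3} + 2·v_{6} — sig = ⟨2 | 1 2⟩
  • {1,8}:  v_{1} + v_{8} = 2·v_{4} — sig = ⟨2 | 2⟩
  • {7,8}:  v_{7} + v_{8} = 2·v_{3} + 2·v_{6} — sig = ⟨2 | 2 2⟩
  • {5,8}:  v_{5} + v_{8} = 2·v_{3} + 3·v_{6} — sig = ⟨2 | 2 3⟩
  • {1,3,6}:  v_{1} + v_{3} + v_{6} = v_{4} — sig = ⟨3 | 1⟩
  • {3,4,6}:  v_{3} + v_{4} + v_{6} = v_{8} — sig = ⟨3 | 1⟩

Signatures (|P|; sorted positive RHS coefficients), sorted:
    |P|=2: 15 collections, coeffs (), (), (1), (1), (1), (1), (1,1), (1,1,1), (1,1,1), (1,2), (1,2), (1,2), (2), (2,2), (2,3)
    |P|=3: 2 collections, coeffs (1), (1)


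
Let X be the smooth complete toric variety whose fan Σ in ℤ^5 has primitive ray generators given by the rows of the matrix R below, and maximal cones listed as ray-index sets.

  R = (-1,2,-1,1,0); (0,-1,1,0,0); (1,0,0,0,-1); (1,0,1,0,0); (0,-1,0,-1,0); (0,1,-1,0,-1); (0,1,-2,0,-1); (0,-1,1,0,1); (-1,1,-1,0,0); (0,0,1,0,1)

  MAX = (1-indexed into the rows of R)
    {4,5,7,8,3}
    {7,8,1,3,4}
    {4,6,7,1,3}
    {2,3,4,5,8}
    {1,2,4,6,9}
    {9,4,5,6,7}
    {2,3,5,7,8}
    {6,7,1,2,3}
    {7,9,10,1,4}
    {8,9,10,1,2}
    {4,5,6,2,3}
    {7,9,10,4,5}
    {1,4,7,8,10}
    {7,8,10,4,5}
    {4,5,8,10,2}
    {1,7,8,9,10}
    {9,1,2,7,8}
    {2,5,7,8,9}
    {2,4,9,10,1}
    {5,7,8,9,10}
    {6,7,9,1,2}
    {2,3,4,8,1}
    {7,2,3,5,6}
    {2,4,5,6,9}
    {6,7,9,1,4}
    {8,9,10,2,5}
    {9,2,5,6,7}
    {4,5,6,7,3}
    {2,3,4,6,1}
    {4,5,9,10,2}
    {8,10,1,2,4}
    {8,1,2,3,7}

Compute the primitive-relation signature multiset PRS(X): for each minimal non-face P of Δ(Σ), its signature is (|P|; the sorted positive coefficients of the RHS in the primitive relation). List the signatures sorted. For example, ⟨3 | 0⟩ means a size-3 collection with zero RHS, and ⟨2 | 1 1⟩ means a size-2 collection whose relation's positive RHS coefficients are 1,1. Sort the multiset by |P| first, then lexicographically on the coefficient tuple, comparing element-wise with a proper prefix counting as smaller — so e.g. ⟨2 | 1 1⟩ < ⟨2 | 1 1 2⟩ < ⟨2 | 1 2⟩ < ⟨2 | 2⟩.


Minimal non-faces — 8 found among 10 rays, 32 max cones:

  {6,8}:  v_{6} + v_{8} = 0  →  sig = ⟨2 | 0⟩
  {1,5}:  v_{1} + v_{5} = v_{9}  →  sig = ⟨2 | 1⟩
  {3,9}:  v_{3} + v_{9} = v_{6}  →  sig = ⟨2 | 1⟩
  {3,10}:  v_{3} + v_{10} = v_{4}  →  sig = ⟨2 | 1⟩
  {6,10}:  v_{6} + v_{10} = v_{4} + v_{9}  →  sig = ⟨2 | 1 1⟩
  {2,7,10}:  v_{2} + v_{7} + v_{10} = 0  →  sig = ⟨3 | 0⟩
  {2,4,7}:  v_{2} + v_{4} + v_{7} = v_{3}  →  sig = ⟨3 | 1⟩
  {4,8,9}:  v_{4} + v_{8} + v_{9} = v_{10}  →  sig = ⟨3 | 1⟩

Hence PRS(X_Σ) =
    ⟨2 | 0⟩
    ⟨2 | 1⟩
    ⟨2 | 1⟩
    ⟨2 | 1⟩
    ⟨2 | 1 1⟩
    ⟨3 | 0⟩
    ⟨3 | 1⟩
    ⟨3 | 1⟩


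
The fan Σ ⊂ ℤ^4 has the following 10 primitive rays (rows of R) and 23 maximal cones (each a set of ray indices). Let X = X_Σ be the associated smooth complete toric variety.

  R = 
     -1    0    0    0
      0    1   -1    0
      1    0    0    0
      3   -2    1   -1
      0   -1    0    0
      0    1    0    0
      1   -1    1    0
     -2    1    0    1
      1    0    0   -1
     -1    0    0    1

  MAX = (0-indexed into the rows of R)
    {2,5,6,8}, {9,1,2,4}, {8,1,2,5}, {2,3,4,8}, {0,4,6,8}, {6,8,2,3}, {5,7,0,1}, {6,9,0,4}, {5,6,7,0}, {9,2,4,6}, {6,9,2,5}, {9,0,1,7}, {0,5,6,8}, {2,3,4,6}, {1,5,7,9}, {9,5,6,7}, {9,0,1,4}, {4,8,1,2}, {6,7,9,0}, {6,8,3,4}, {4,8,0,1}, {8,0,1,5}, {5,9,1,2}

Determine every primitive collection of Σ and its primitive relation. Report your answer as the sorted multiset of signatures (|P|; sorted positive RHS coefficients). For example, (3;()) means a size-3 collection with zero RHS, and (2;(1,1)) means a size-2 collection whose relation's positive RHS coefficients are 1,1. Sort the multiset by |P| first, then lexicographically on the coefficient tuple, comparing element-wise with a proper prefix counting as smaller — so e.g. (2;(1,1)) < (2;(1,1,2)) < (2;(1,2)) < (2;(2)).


14 minimal non-faces of Δ(Σ) (on 10 rays):

  P = {0,2}:  v_{0} + v_{2} = 0  →  sig = (2;())
  P = {4,5}:  v_{4} + v_{5} = 0  →  sig = (2;())
  P = {8,9}:  v_{8} + v_{9} = 0  →  sig = (2;())
  P = {1,6}:  v_{1} + v_{6} = v_{2}  →  sig = (2;(1))
  P = {3,7}:  v_{3} + v_{7} = v_{6}  →  sig = (2;(1))
  P = {2,7}:  v_{2} + v_{7} = v_{5} + v_{9}  →  sig = (2;(1,1))
  P = {4,7}:  v_{4} + v_{7} = v_{0} + v_{9}  →  sig = (2;(1,1))
  P = {7,8}:  v_{7} + v_{8} = v_{0} + v_{5}  →  sig = (2;(1,1))
  P = {0,3}:  v_{0} + v_{3} = v_{4} + v_{6} + v_{8}  →  sig = (2;(1,1,1))
  P = {3,5}:  v_{3} + v_{5} = v_{2} + v_{6} + v_{8}  →  sig = (2;(1,1,1))
  P = {3,9}:  v_{3} + v_{9} = v_{2} + v_{4} + v_{6}  →  sig = (2;(1,1,1))
  P = {1,3}:  v_{1} + v_{3} = 2·v_{2} + v_{4} + v_{8}  →  sig = (2;(1,1,2))
  P = {0,5,9}:  v_{0} + v_{5} + v_{9} = v_{7}  →  sig = (3;(1))
  P = {2,4,6,8}:  v_{2} + v_{4} + v_{6} + v_{8} = v_{3}  →  sig = (4;(1))

so the primitive-relation signature multiset is
    |P|=2: 12 collections, coeffs (), (), (), (1), (1), (1,1), (1,1), (1,1), (1,1,1), (1,1,1), (1,1,1), (1,1,2)
    |P|=3: 1 collection, coeffs (1)
    |P|=4: 1 collection, coeffs (1)


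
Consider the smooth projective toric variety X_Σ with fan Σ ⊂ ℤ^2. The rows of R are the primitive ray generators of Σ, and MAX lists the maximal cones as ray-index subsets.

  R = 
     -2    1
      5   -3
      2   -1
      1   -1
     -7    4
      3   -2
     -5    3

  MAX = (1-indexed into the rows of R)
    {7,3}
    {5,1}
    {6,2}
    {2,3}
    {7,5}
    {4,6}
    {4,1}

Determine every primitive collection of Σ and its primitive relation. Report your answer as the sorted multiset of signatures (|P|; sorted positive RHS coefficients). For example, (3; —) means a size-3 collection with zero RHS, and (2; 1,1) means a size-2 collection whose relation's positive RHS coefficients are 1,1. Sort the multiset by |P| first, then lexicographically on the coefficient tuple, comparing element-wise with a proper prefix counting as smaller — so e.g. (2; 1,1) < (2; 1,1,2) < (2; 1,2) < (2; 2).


Δ(Σ) — 7 vertices, 14 min non-faces:

  P={1,3}:  v_{1} + v_{3} = 0 ; sig = (2; —)
  P={2,7}:  v_{2} + v_{7} = 0 ; sig = (2; —)
  P={1,2}:  v_{1} + v_{2} = v_{6} ; sig = (2; 1)
  P={1,6}:  v_{1} + v_{6} = v_{4} ; sig = (2; 1)
  P={1,7}:  v_{1} + v_{7} = v_{5} ; sig = (2; 1)
  P={2,5}:  v_{2} + v_{5} = v_{1} ; sig = (2; 1)
  P={3,4}:  v_{3} + v_{4} = v_{6} ; sig = (2; 1)
  P={3,5}:  v_{3} + v_{5} = v_{7} ; sig = (2; 1)
  P={3,6}:  v_{3} + v_{6} = v_{2} ; sig = (2; 1)
  P={6,7}:  v_{6} + v_{7} = v_{1} ; sig = (2; 1)
  P={2,4}:  v_{2} + v_{4} = 2·v_{6} ; sig = (2; 2)
  P={4,7}:  v_{4} + v_{7} = 2·v_{1} ; sig = (2; 2)
  P={5,6}:  v_{5} + v_{6} = 2·v_{1} ; sig = (2; 2)
  P={4,5}:  v_{4} + v_{5} = 3·v_{1} ; sig = (2; 3)

Signatures (|P|; sorted positive RHS coefficients), sorted:
    |P|=2: 14 collections, coeffs (), (), (1), (1), (1), (1), (1), (1), (1), (1), (2), (2), (2), (3)


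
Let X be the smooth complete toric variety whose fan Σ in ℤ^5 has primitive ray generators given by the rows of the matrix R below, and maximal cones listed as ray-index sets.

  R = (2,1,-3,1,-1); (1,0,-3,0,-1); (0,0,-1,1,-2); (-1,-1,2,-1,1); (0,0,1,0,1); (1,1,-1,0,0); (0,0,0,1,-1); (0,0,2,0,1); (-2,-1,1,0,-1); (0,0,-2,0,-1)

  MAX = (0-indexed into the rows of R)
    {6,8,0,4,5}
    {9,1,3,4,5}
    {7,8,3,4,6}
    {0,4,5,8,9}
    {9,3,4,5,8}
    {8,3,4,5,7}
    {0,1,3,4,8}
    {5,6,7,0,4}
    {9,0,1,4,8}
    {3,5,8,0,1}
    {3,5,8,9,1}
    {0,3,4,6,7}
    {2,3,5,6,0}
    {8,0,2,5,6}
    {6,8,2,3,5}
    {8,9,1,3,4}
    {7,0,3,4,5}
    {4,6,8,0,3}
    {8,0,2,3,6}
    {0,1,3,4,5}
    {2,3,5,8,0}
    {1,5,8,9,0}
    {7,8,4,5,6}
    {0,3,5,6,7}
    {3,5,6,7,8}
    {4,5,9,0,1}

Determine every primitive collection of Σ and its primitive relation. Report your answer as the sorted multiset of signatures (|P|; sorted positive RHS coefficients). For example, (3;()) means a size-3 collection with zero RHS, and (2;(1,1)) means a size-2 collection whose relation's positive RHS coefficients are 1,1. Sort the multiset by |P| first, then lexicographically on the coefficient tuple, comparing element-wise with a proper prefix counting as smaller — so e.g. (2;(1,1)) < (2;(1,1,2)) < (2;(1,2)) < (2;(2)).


14 minimal non-faces of Δ(Σ) (on 10 rays):

  P = {7,9}:  v_{7} + v_{9} = 0  →  sig = (2;())
  P = {2,4}:  v_{2} + v_{4} = v_{6}  →  sig = (2;(1))
  P = {1,7}:  v_{1} + v_{7} = v_{0} + v_{3}  →  sig = (2;(1,1))
  P = {6,9}:  v_{6} + v_{9} = v_{0} + v_{8}  →  sig = (2;(1,1))
  P = {1,6}:  v_{1} + v_{6} = 2·v_{0} + v_{3} + v_{8}  →  sig = (2;(1,1,2))
  P = {2,7}:  v_{2} + v_{7} = v_{3} + v_{5} + 2·v_{6}  →  sig = (2;(1,1,2))
  P = {2,9}:  v_{2} + v_{9} = 2·v_{0} + v_{3} + v_{5} + 2·v_{8}  →  sig = (2;(1,1,2,2))
  P = {1,2}:  v_{1} + v_{2} = 3·v_{0} + 2·v_{3} + v_{5} + 2·v_{8}  →  sig = (2;(1,2,2,3))
  P = {0,3,9}:  v_{0} + v_{3} + v_{9} = v_{1}  →  sig = (3;(1))
  P = {0,7,8}:  v_{0} + v_{7} + v_{8} = v_{6}  →  sig = (3;(1))
  P = {1,4,5,8}:  v_{1} + v_{4} + v_{5} + v_{8} = v_{9}  →  sig = (4;(1))
  P = {3,4,5,6}:  v_{3} + v_{4} + v_{5} + v_{6} = v_{7}  →  sig = (4;(1))
  P = {0,3,4,5,8}:  v_{0} + v_{3} + v_{4} + v_{5} + v_{8} = 0  →  sig = (5;())
  P = {0,3,5,6,8}:  v_{0} + v_{3} + v_{5} + v_{6} + v_{8} = v_{2}  →  sig = (5;(1))

Hence PRS(X_Σ) =
    |P|=2: 8 collections, coeffs (), (1), (1,1), (1,1), (1,1,2), (1,1,2), (1,1,2,2), (1,2,2,3)
    |P|=3: 2 collections, coeffs (1), (1)
    |P|=4: 2 collections, coeffs (1), (1)
    |P|=5: 2 collections, coeffs (), (1)


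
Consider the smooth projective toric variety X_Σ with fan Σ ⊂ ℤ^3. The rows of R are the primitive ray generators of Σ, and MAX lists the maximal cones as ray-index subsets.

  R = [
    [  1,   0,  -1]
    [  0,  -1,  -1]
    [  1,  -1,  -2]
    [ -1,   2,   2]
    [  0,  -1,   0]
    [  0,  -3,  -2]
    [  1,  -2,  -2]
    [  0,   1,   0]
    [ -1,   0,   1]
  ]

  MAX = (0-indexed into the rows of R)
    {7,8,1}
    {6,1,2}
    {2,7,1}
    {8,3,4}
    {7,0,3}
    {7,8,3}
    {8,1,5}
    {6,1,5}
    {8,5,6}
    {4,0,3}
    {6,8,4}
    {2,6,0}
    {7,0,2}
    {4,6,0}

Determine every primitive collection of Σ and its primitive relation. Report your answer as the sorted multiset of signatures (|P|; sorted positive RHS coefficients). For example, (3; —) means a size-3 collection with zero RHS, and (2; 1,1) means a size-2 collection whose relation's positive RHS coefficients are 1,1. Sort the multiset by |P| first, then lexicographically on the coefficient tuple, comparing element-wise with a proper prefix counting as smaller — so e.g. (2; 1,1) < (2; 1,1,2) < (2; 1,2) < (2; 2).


Δ(Σ) — 9 vertices, 16 min non-faces:

  P={0,8}:  v_{0} + v_{8} = 0 ; sig = (2; —)
  P={3,6}:  v_{3} + v_{6} = 0 ; sig = (2; —)
  P={4,7}:  v_{4} + v_{7} = 0 ; sig = (2; —)
  P={0,1}:  v_{0} + v_{1} = v_{2} ; sig = (2; 1)
  P={2,3}:  v_{2} + v_{3} = v_{7} ; sig = (2; 1)
  P={2,4}:  v_{2} + v_{4} = v_{6} ; sig = (2; 1)
  P={2,8}:  v_{2} + v_{8} = v_{1} ; sig = (2; 1)
  P={6,7}:  v_{6} + v_{7} = v_{2} ; sig = (2; 1)
  P={0,5}:  v_{0} + v_{5} = v_{1} + v_{6} ; sig = (2; 1,1)
  P={1,3}:  v_{1} + v_{3} = v_{7} + v_{8} ; sig = (2; 1,1)
  P={1,4}:  v_{1} + v_{4} = v_{6} + v_{8} ; sig = (2; 1,1)
  P={3,5}:  v_{3} + v_{5} = v_{1} + v_{8} ; sig = (2; 1,1)
  P={2,5}:  v_{2} + v_{5} = 2·v_{1} + v_{6} ; sig = (2; 1,2)
  P={5,7}:  v_{5} + v_{7} = 2·v_{1} ; sig = (2; 2)
  P={4,5}:  v_{4} + v_{5} = 2·v_{6} + 2·v_{8} ; sig = (2; 2,2)
  P={1,6,8}:  v_{1} + v_{6} + v_{8} = v_{5} ; sig = (3; 1)

Signatures (|P|; sorted positive RHS coefficients), sorted:
    |P|=2: 15 collections, coeffs (), (), (), (1), (1), (1), (1), (1), (1,1), (1,1), (1,1), (1,1), (1,2), (2), (2,2)
    |P|=3: 1 collection, coeffs (1)


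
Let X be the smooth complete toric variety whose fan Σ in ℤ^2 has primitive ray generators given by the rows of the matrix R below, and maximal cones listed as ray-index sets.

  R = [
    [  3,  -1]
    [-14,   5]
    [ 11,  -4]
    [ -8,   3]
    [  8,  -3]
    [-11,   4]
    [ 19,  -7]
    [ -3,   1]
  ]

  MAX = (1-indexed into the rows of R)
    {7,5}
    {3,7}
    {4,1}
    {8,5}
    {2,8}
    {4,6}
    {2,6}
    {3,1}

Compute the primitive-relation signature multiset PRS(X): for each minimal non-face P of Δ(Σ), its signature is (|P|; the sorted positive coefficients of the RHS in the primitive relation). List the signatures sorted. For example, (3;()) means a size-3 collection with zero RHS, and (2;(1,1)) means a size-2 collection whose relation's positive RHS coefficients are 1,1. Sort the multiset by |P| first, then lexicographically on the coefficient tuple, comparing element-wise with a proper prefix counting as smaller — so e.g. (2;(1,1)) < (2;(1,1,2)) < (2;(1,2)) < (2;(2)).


20 minimal non-faces of Δ(Σ) (on 8 rays):

  {1,8}:  v_{1} + v_{8} = 0 ; sig = (2;())
  {3,6}:  v_{3} + v_{6} = 0 ; sig = (2;())
  {4,5}:  v_{4} + v_{5} = 0 ; sig = (2;())
  {1,2}:  v_{1} + v_{2} = v_{6} ; sig = (2;(1))
  {1,5}:  v_{1} + v_{5} = v_{3} ; sig = (2;(1))
  {1,6}:  v_{1} + v_{6} = v_{4} ; sig = (2;(1))
  {2,3}:  v_{2} + v_{3} = v_{8} ; sig = (2;(1))
  {3,4}:  v_{3} + v_{4} = v_{1} ; sig = (2;(1))
  {3,5}:  v_{3} + v_{5} = v_{7} ; sig = (2;(1))
  {3,8}:  v_{3} + v_{8} = v_{5} ; sig = (2;(1))
  {4,7}:  v_{4} + v_{7} = v_{3} ; sig = (2;(1))
  {4,8}:  v_{4} + v_{8} = v_{6} ; sig = (2;(1))
  {5,6}:  v_{5} + v_{6} = v_{8} ; sig = (2;(1))
  {6,7}:  v_{6} + v_{7} = v_{5} ; sig = (2;(1))
  {6,8}:  v_{6} + v_{8} = v_{2} ; sig = (2;(1))
  {2,7}:  v_{2} + v_{7} = v_{5} + v_{8} ; sig = (2;(1,1))
  {1,7}:  v_{1} + v_{7} = 2·v_{3} ; sig = (2;(2))
  {2,4}:  v_{2} + v_{4} = 2·v_{6} ; sig = (2;(2))
  {2,5}:  v_{2} + v_{5} = 2·v_{8} ; sig = (2;(2))
  {7,8}:  v_{7} + v_{8} = 2·v_{5} ; sig = (2;(2))

Sorted signature multiset PRS(X):
[(2;()), (2;()), (2;()), (2;(1)), (2;(1)), (2;(1)), (2;(1)), (2;(1)), (2;(1)), (2;(1)), (2;(1)), (2;(1)), (2;(1)), (2;(1)), (2;(1)), (2;(1,1)), (2;(2)), (2;(2)), (2;(2)), (2;(2))]


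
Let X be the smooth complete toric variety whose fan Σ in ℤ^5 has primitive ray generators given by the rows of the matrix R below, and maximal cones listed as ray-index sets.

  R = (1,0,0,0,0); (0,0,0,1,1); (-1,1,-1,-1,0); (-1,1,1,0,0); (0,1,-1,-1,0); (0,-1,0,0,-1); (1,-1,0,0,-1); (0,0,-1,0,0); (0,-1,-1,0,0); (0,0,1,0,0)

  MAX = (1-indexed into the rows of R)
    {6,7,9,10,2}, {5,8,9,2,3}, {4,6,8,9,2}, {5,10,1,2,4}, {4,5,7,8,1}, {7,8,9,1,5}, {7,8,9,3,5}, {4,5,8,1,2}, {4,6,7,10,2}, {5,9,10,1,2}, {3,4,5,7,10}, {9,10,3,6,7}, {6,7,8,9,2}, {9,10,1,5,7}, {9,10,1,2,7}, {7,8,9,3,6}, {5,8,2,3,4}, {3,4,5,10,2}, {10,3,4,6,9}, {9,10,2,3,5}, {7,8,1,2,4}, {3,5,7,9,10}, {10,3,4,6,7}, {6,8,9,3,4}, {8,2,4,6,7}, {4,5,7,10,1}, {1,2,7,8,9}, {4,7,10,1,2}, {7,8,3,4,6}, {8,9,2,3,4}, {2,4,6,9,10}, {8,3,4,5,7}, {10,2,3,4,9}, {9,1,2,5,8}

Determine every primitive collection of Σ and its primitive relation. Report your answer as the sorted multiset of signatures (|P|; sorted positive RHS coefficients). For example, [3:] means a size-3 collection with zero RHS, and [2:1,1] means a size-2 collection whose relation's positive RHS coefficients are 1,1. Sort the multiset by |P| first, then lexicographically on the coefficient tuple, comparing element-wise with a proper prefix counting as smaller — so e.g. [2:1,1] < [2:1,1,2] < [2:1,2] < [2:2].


Δ(Σ) — 10 vertices, 10 min non-faces:

  P = {8,10}:  v_{8} + v_{10} = 0 ; sig = [2:]
  P = {1,3}:  v_{1} + v_{3} = v_{5} ; sig = [2:1]
  P = {1,6}:  v_{1} + v_{6} = v_{7} ; sig = [2:1]
  P = {5,6}:  v_{5} + v_{6} = v_{3} + v_{7} ; sig = [2:1,1]
  P = {1,4,9}:  v_{1} + v_{4} + v_{9} = 0 ; sig = [3:]
  P = {2,3,7}:  v_{2} + v_{3} + v_{7} = v_{8} ; sig = [3:1]
  P = {4,5,9}:  v_{4} + v_{5} + v_{9} = v_{3} ; sig = [3:1]
  P = {4,7,9}:  v_{4} + v_{7} + v_{9} = v_{6} ; sig = [3:1]
  P = {2,5,7}:  v_{2} + v_{5} + v_{7} = v_{1} + v_{8} ; sig = [3:1,1]
  P = {2,3,6}:  v_{2} + v_{3} + v_{6} = v_{4} + v_{8} + v_{9} ; sig = [3:1,1,1]

Sorted signature multiset PRS(X):
[[2:], [2:1], [2:1], [2:1,1], [3:], [3:1], [3:1], [3:1], [3:1,1], [3:1,1,1]]


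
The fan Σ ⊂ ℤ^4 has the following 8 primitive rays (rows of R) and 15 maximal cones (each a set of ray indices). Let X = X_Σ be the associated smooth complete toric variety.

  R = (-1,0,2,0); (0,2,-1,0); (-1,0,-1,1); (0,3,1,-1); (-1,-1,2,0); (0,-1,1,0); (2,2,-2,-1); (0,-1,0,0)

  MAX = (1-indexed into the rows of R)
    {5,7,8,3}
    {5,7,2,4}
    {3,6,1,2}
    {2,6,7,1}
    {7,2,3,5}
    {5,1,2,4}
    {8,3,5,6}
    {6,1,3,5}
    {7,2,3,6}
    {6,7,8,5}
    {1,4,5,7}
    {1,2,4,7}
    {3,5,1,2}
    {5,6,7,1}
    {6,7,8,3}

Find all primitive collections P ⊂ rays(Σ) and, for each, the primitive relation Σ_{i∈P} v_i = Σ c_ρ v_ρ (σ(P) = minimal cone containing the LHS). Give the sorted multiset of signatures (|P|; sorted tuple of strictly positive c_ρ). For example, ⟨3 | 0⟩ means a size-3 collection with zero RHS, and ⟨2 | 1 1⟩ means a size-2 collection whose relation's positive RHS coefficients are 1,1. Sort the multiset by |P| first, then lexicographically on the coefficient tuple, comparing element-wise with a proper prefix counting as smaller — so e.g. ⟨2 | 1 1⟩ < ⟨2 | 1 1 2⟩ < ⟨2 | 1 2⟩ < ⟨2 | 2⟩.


9 collections generate NE(X_Σ); each relation:

  • {1,8}:  v_{1} + v_{8} = v_{5}  ⟹  sig = ⟨2 | 1⟩
  • {2,8}:  v_{2} + v_{8} = v_{3} + v_{5} + v_{7}  ⟹  sig = ⟨2 | 1 1 1⟩
  • {4,8}:  v_{4} + v_{8} = v_{2} + 2·v_{5} + v_{7}  ⟹  sig = ⟨2 | 1 1 2⟩
  • {3,4}:  v_{3} + v_{4} = 2·v_{2} + v_{5}  ⟹  sig = ⟨2 | 1 2⟩
  • {4,6}:  v_{4} + v_{6} = 2·v_{1} + v_{7}  ⟹  sig = ⟨2 | 1 2⟩
  • {1,3,7}:  v_{1} + v_{3} + v_{7} = v_{2}  ⟹  sig = ⟨3 | 1⟩
  • {2,5,6}:  v_{2} + v_{5} + v_{6} = v_{1}  ⟹  sig = ⟨3 | 1⟩
  • {3,5,6,7}:  v_{3} + v_{5} + v_{6} + v_{7} = 0  ⟹  sig = ⟨4 | 0⟩
  • {1,2,5,7}:  v_{1} + v_{2} + v_{5} + v_{7} = v_{4}  ⟹  sig = ⟨4 | 1⟩

Hence PRS(X_Σ) =
    |P|=2: 5 collections, coeffs (1), (1,1,1), (1,1,2), (1,2), (1,2)
    |P|=3: 2 collections, coeffs (1), (1)
    |P|=4: 2 collections, coeffs (), (1)
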